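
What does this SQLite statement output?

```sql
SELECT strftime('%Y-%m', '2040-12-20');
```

2040-12

`%Y-%m` extracts the year-month: 2040-12.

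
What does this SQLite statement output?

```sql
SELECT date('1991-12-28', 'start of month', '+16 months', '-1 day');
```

1993-03-31

`start of month` rewinds 1991-12-28 to 1991-12-01.
Adding +16 months to 1991-12-01 gives 1993-04-01.
Going back 1 day from 1993-04-01 reaches 1993-03-31 (last day of March, 31 days).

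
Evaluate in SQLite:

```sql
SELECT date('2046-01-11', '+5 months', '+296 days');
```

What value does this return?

Adding +5 months to 2046-01-11 gives 2046-06-11.
Applying '+296 days' to 2046-06-11: counting 296 days forward gives 2047-04-03.

2047-04-03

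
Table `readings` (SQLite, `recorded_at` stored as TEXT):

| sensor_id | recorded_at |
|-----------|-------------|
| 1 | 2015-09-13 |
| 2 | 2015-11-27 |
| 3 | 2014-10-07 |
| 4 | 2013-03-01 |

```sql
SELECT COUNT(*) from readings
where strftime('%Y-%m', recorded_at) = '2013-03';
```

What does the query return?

1

Rows with year-month 2013-03: 2013-03-01 → 1.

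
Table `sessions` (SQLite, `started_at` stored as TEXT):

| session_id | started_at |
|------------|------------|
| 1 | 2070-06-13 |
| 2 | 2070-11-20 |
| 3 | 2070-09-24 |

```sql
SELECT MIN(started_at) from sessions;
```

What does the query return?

MIN over {2070-06-13, 2070-09-24, 2070-11-20}.

2070-06-13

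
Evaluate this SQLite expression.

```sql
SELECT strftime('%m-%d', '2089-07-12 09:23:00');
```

07-12

`%m-%d` extracts the month-day: 07-12.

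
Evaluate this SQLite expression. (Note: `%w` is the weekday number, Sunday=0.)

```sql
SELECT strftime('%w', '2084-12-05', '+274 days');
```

3

First apply '+274 days': 2084-12-05 → 2085-09-05.
2085-09-05 is a Wednesday; with Sunday=0 that is 3.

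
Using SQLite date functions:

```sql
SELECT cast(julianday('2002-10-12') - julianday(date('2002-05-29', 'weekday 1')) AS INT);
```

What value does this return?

`weekday 1` advances to the next Monday; 2002-05-29 is a Wednesday, so it moves forward to 2002-06-03.
27 days remain in June 2002 after the 3rd (30 − 3).
July 2002: 31 days.
August 2002: 31 days.
September 2002: 30 days.
Then 12 days into October 2002.
Total: 27 + 31 + 31 + 30 + 12 = 131.

131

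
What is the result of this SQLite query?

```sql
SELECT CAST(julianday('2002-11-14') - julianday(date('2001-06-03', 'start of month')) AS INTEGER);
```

531

`start of month` rewinds 2001-06-03 to 2001-06-01.
29 days remain in June 2001 after the 1st (30 − 1).
Full months from July 2001 through October 2002 contribute their day counts.
Then 14 days into November 2002.
Total: 29 + 31 + 31 + 30 + 31 + 30 + 31 + 31 + 28 + 31 + 30 + 31 + 30 + 31 + 31 + 30 + 31 + 14 = 531.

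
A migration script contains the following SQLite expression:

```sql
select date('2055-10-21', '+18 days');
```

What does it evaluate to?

2055-11-08

October 2055 has 31 days; 10 remain after the 21st, so 11 days reach 2055-11-01.
Advancing 7 more days within November lands on 2055-11-08.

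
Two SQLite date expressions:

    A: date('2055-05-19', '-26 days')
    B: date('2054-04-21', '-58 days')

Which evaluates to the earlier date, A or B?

B

A = 2055-04-23.
B = 2054-02-22.
B is earlier.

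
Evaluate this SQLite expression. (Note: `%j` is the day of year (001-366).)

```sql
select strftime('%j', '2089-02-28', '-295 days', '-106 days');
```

First apply '-295 days', '-106 days': 2089-02-28 → 2088-01-24.
Day-of-year for 2088-01-24: days since 2088-01-01 inclusive = 24, zero-padded to 024.

024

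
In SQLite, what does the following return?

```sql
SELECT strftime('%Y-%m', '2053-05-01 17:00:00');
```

`%Y-%m` extracts the year-month: 2053-05.

2053-05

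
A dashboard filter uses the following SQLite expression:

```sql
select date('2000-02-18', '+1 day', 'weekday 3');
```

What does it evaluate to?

Advancing 1 more day within February lands on 2000-02-19.
`weekday 3` advances to the next Wednesday; 2000-02-19 is a Saturday, so it moves forward to 2000-02-23.

2000-02-23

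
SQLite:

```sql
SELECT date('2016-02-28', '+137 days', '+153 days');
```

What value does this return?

Applying '+137 days' to 2016-02-28: counting 137 days forward gives 2016-07-14.
Applying '+153 days' to 2016-07-14: counting 153 days forward gives 2016-12-14.

2016-12-14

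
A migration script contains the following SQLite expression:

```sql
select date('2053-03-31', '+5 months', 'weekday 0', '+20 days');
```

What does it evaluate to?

2053-09-20

Adding +5 months to 2053-03-31 gives 2053-08-31.
`weekday 0` advances to the next Sunday; 2053-08-31 is already a Sunday, so it stays at 2053-08-31.
August 2053 has 31 days; 0 remain after the 31st, so 1 days reach 2053-09-01.
Advancing 19 more days within September lands on 2053-09-20.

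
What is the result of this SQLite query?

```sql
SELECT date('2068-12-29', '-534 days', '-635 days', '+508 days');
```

Applying '-534 days' to 2068-12-29: counting 534 days back gives 2067-07-14.
Applying '-635 days' to 2067-07-14: counting 635 days back gives 2065-10-17.
Applying '+508 days' to 2065-10-17: counting 508 days forward gives 2067-03-09.

2067-03-09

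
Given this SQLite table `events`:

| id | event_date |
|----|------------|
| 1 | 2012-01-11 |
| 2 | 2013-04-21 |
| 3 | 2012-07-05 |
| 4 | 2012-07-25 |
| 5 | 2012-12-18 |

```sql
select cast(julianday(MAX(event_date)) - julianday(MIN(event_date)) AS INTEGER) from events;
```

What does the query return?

466

MIN = 2012-01-11, MAX = 2013-04-21.
20 days remain in January 2012 after the 11th (31 − 11).
Full months from February 2012 through March 2013 contribute their day counts.
Then 21 days into April 2013.
Total: 20 + 29 + 31 + 30 + 31 + 30 + 31 + 31 + 30 + 31 + 30 + 31 + 31 + 28 + 31 + 21 = 466.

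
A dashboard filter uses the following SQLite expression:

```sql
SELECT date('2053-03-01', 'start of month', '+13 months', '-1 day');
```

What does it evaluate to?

2054-03-31

`start of month` rewinds 2053-03-01 to 2053-03-01.
Adding +13 months to 2053-03-01 gives 2054-04-01.
Going back 1 day from 2054-04-01 reaches 2054-03-31 (last day of March, 31 days).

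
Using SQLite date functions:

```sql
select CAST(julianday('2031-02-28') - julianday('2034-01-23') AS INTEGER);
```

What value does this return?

-1060

0 days remain in February 2031 after the 28th (28 − 28).
Full months from March 2031 through December 2033 contribute their day counts.
Then 23 days into January 2034.
Total: 0 + 31 + 30 + 31 + 30 + 31 + 31 + 30 + 31 + 30 + 31 + 31 + 29 + 31 + 30 + 31 + 30 + 31 + 31 + 30 + 31 + 30 + 31 + 31 + 28 + 31 + 30 + 31 + 30 + 31 + 31 + 30 + 31 + 30 + 31 + 23 = 1060.
The subtraction is earlier − later, so the result is −1060 → -1060.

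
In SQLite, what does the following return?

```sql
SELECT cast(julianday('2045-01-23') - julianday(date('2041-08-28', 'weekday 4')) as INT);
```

1243

`weekday 4` advances to the next Thursday; 2041-08-28 is a Wednesday, so it moves forward to 2041-08-29.
2 days remain in August 2041 after the 29th (31 − 29).
Full months from September 2041 through December 2044 contribute their day counts.
Then 23 days into January 2045.
Total: 2 + 30 + 31 + 30 + 31 + 31 + 28 + 31 + 30 + 31 + 30 + 31 + 31 + 30 + 31 + 30 + 31 + 31 + 28 + 31 + 30 + 31 + 30 + 31 + 31 + 30 + 31 + 30 + 31 + 31 + 29 + 31 + 30 + 31 + 30 + 31 + 31 + 30 + 31 + 30 + 31 + 23 = 1243.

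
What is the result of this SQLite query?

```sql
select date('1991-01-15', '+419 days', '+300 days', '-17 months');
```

Applying '+419 days' to 1991-01-15: counting 419 days forward gives 1992-03-09.
Applying '+300 days' to 1992-03-09: counting 300 days forward gives 1993-01-03.
Adding -17 months to 1993-01-03 gives 1991-08-03.

1991-08-03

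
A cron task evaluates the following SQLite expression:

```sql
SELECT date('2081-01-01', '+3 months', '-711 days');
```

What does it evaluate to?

2079-04-21

Adding +3 months to 2081-01-01 gives 2081-04-01.
Applying '-711 days' to 2081-04-01: counting 711 days back gives 2079-04-21.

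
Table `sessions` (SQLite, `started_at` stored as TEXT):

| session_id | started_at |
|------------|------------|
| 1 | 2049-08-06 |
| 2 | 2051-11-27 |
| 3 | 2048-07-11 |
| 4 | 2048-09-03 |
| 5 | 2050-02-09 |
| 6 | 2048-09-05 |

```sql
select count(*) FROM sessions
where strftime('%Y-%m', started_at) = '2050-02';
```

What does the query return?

Rows with year-month 2050-02: 2050-02-09 → 1.

1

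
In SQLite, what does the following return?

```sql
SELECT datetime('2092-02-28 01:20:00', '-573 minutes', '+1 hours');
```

573 minutes = 9h 33m; -573 minutes from 2092-02-28 01:20:00 is 2092-02-27 15:47:00 (crosses midnight).
+1 hours from 2092-02-27 15:47:00 is 2092-02-27 16:47:00.

2092-02-27 16:47:00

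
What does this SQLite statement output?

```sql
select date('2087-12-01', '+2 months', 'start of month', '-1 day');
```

2088-01-31

Adding +2 months to 2087-12-01 gives 2088-02-01.
`start of month` rewinds 2088-02-01 to 2088-02-01.
Going back 1 day from 2088-02-01 reaches 2088-01-31 (last day of January, 31 days).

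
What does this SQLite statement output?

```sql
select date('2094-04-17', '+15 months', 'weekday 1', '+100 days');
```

Adding +15 months to 2094-04-17 gives 2095-07-17.
`weekday 1` advances to the next Monday; 2095-07-17 is a Sunday, so it moves forward to 2095-07-18.
Applying '+100 days' to 2095-07-18: counting 100 days forward gives 2095-10-26.

2095-10-26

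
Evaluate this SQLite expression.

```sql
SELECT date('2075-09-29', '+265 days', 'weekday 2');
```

Applying '+265 days' to 2075-09-29: counting 265 days forward gives 2076-06-20.
`weekday 2` advances to the next Tuesday; 2076-06-20 is a Saturday, so it moves forward to 2076-06-23.

2076-06-23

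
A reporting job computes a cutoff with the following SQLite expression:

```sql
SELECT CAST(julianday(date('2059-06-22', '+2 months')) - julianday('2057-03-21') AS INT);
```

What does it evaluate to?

Adding +2 months to 2059-06-22 gives 2059-08-22.
10 days remain in March 2057 after the 21st (31 − 21).
Full months from April 2057 through July 2059 contribute their day counts.
Then 22 days into August 2059.
Total: 10 + 30 + 31 + 30 + 31 + 31 + 30 + 31 + 30 + 31 + 31 + 28 + 31 + 30 + 31 + 30 + 31 + 31 + 30 + 31 + 30 + 31 + 31 + 28 + 31 + 30 + 31 + 30 + 31 + 22 = 884.

884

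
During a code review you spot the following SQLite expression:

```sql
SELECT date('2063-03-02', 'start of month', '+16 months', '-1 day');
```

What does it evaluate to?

`start of month` rewinds 2063-03-02 to 2063-03-01.
Adding +16 months to 2063-03-01 gives 2064-07-01.
Going back 1 day from 2064-07-01 reaches 2064-06-30 (last day of June, 30 days).

2064-06-30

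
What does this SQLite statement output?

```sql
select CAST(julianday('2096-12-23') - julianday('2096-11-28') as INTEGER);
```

2 days remain in November 2096 after the 28th (30 − 28).
Then 23 days into December 2096.
Total: 2 + 23 = 25.

25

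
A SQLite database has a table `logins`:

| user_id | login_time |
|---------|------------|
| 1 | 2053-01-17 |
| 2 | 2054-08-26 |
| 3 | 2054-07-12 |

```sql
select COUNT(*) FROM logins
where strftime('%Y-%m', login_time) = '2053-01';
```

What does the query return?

1

Rows with year-month 2053-01: 2053-01-17 → 1.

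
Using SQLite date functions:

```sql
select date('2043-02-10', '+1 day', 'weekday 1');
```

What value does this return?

Advancing 1 more day within February lands on 2043-02-11.
`weekday 1` advances to the next Monday; 2043-02-11 is a Wednesday, so it moves forward to 2043-02-16.

2043-02-16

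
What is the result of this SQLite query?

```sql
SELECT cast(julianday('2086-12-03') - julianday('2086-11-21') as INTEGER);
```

9 days remain in November 2086 after the 21st (30 − 21).
Then 3 days into December 2086.
Total: 9 + 3 = 12.

12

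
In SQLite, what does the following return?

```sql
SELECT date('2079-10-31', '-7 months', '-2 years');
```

2077-03-31

Adding -7 months to 2079-10-31 gives 2079-03-31.
Adding -2 years to 2079-03-31 gives 2077-03-31.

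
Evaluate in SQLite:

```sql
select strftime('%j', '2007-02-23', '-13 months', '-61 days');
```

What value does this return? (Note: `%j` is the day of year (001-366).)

First apply '-13 months', '-61 days': 2007-02-23 → 2005-11-23.
Day-of-year for 2005-11-23: days since 2005-01-01 inclusive = 327, zero-padded to 327.

327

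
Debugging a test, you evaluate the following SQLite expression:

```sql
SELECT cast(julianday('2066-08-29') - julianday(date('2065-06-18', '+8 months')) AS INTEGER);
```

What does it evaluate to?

192

Adding +8 months to 2065-06-18 gives 2066-02-18.
10 days remain in February 2066 after the 18th (28 − 18).
March 2066: 31 days.
April 2066: 30 days.
May 2066: 31 days.
June 2066: 30 days.
July 2066: 31 days.
Then 29 days into August 2066.
Total: 10 + 31 + 30 + 31 + 30 + 31 + 29 = 192.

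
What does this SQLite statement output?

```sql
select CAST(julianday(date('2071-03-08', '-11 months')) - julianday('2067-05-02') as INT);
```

1072

Adding -11 months to 2071-03-08 gives 2070-04-08.
29 days remain in May 2067 after the 2nd (31 − 2).
Full months from June 2067 through March 2070 contribute their day counts.
Then 8 days into April 2070.
Total: 29 + 30 + 31 + 31 + 30 + 31 + 30 + 31 + 31 + 29 + 31 + 30 + 31 + 30 + 31 + 31 + 30 + 31 + 30 + 31 + 31 + 28 + 31 + 30 + 31 + 30 + 31 + 31 + 30 + 31 + 30 + 31 + 31 + 28 + 31 + 8 = 1072.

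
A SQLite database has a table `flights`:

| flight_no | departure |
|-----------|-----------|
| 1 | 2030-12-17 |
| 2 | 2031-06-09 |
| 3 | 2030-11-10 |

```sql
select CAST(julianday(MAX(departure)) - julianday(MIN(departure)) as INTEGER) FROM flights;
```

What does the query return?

MIN = 2030-11-10, MAX = 2031-06-09.
20 days remain in November 2030 after the 10th (30 − 10).
Full months from December 2030 through May 2031 contribute their day counts.
Then 9 days into June 2031.
Total: 20 + 31 + 31 + 28 + 31 + 30 + 31 + 9 = 211.

211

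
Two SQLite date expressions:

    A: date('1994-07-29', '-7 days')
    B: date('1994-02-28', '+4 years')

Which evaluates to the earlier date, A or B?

A

A = 1994-07-22.
B = 1998-02-28.
A is earlier.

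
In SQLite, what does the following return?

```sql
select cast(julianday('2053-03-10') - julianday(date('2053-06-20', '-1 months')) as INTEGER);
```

Adding -1 month to 2053-06-20 gives 2053-05-20.
21 days remain in March 2053 after the 10th (31 − 10).
April 2053: 30 days.
Then 20 days into May 2053.
Total: 21 + 30 + 20 = 71.
The subtraction is earlier − later, so the result is −71 → -71.

-71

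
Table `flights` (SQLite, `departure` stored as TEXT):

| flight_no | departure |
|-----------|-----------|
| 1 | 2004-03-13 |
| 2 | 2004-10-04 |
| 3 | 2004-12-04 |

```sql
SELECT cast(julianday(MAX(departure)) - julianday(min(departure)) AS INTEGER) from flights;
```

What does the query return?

266

MIN = 2004-03-13, MAX = 2004-12-04.
18 days remain in March 2004 after the 13th (31 − 13).
Full months from April 2004 through November 2004 contribute their day counts.
Then 4 days into December 2004.
Total: 18 + 30 + 31 + 30 + 31 + 31 + 30 + 31 + 30 + 4 = 266.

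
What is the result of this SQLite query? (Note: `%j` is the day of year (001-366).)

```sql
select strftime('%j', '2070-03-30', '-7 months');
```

First apply '-7 months': 2070-03-30 → 2069-08-30.
Day-of-year for 2069-08-30: days since 2069-01-01 inclusive = 242, zero-padded to 242.

242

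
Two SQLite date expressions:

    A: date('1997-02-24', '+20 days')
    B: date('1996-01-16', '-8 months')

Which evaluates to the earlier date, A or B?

B

A = 1997-03-16.
B = 1995-05-16.
B is earlier.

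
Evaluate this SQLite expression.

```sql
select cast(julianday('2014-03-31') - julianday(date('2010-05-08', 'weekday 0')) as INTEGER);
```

`weekday 0` advances to the next Sunday; 2010-05-08 is a Saturday, so it moves forward to 2010-05-09.
22 days remain in May 2010 after the 9th (31 − 9).
Full months from June 2010 through February 2014 contribute their day counts.
Then 31 days into March 2014.
Total: 22 + 30 + 31 + 31 + 30 + 31 + 30 + 31 + 31 + 28 + 31 + 30 + 31 + 30 + 31 + 31 + 30 + 31 + 30 + 31 + 31 + 29 + 31 + 30 + 31 + 30 + 31 + 31 + 30 + 31 + 30 + 31 + 31 + 28 + 31 + 30 + 31 + 30 + 31 + 31 + 30 + 31 + 30 + 31 + 31 + 28 + 31 = 1422.

1422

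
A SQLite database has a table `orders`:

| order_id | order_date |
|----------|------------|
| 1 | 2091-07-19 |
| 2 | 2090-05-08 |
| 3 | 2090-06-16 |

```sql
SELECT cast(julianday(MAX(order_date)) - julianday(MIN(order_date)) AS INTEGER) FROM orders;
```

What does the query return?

437

MIN = 2090-05-08, MAX = 2091-07-19.
23 days remain in May 2090 after the 8th (31 − 8).
Full months from June 2090 through June 2091 contribute their day counts.
Then 19 days into July 2091.
Total: 23 + 30 + 31 + 31 + 30 + 31 + 30 + 31 + 31 + 28 + 31 + 30 + 31 + 30 + 19 = 437.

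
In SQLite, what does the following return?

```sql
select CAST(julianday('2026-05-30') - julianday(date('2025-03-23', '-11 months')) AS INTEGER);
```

767

Adding -11 months to 2025-03-23 gives 2024-04-23.
7 days remain in April 2024 after the 23rd (30 − 23).
Full months from May 2024 through April 2026 contribute their day counts.
Then 30 days into May 2026.
Total: 7 + 31 + 30 + 31 + 31 + 30 + 31 + 30 + 31 + 31 + 28 + 31 + 30 + 31 + 30 + 31 + 31 + 30 + 31 + 30 + 31 + 31 + 28 + 31 + 30 + 30 = 767.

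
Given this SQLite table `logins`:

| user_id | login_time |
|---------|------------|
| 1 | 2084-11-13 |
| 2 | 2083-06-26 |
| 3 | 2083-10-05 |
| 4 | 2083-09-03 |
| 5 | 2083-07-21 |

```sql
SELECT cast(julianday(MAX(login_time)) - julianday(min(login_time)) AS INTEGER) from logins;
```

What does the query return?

MIN = 2083-06-26, MAX = 2084-11-13.
4 days remain in June 2083 after the 26th (30 − 26).
Full months from July 2083 through October 2084 contribute their day counts.
Then 13 days into November 2084.
Total: 4 + 31 + 31 + 30 + 31 + 30 + 31 + 31 + 29 + 31 + 30 + 31 + 30 + 31 + 31 + 30 + 31 + 13 = 506.

506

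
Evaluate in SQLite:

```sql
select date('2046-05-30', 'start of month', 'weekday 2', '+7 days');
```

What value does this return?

2046-05-08

`start of month` rewinds 2046-05-30 to 2046-05-01.
`weekday 2` advances to the next Tuesday; 2046-05-01 is already a Tuesday, so it stays at 2046-05-01.
Advancing 7 more days within May lands on 2046-05-08.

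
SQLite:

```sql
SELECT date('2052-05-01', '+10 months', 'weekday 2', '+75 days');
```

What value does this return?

Adding +10 months to 2052-05-01 gives 2053-03-01.
`weekday 2` advances to the next Tuesday; 2053-03-01 is a Saturday, so it moves forward to 2053-03-04.
Applying '+75 days' to 2053-03-04: counting 75 days forward gives 2053-05-18.

2053-05-18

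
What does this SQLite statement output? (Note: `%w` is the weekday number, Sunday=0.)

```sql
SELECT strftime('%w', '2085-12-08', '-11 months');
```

First apply '-11 months': 2085-12-08 → 2085-01-08.
2085-01-08 is a Monday; with Sunday=0 that is 1.

1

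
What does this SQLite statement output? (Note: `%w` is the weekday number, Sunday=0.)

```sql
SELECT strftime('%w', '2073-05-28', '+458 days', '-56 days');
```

First apply '+458 days', '-56 days': 2073-05-28 → 2074-07-04.
2074-07-04 is a Wednesday; with Sunday=0 that is 3.

3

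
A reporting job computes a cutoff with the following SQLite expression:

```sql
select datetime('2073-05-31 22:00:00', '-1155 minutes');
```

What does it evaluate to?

2073-05-31 02:45:00

1155 minutes = 19h 15m; -1155 minutes from 2073-05-31 22:00:00 is 2073-05-31 02:45:00.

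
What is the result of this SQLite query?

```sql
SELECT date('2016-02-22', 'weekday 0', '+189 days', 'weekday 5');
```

2016-09-09

`weekday 0` advances to the next Sunday; 2016-02-22 is a Monday, so it moves forward to 2016-02-28.
Applying '+189 days' to 2016-02-28: counting 189 days forward gives 2016-09-04.
`weekday 5` advances to the next Friday; 2016-09-04 is a Sunday, so it moves forward to 2016-09-09.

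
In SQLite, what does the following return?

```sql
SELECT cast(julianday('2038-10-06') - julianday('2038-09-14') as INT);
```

16 days remain in September 2038 after the 14th (30 − 14).
Then 6 days into October 2038.
Total: 16 + 6 = 22.

22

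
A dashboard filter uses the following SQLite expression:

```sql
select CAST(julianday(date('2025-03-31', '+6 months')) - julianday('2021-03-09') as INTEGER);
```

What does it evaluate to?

Adding +6 months to 2025-03-31 targets 2025-09-31. September 2025 has only 30 days, so SQLite normalizes the 1-day overflow forward to 2025-10-01.
22 days remain in March 2021 after the 9th (31 − 9).
Full months from April 2021 through September 2025 contribute their day counts.
Then 1 day into October 2025.
Total: 22 + 30 + 31 + 30 + 31 + 31 + 30 + 31 + 30 + 31 + 31 + 28 + 31 + 30 + 31 + 30 + 31 + 31 + 30 + 31 + 30 + 31 + 31 + 28 + 31 + 30 + 31 + 30 + 31 + 31 + 30 + 31 + 30 + 31 + 31 + 29 + 31 + 30 + 31 + 30 + 31 + 31 + 30 + 31 + 30 + 31 + 31 + 28 + 31 + 30 + 31 + 30 + 31 + 31 + 30 + 1 = 1667.

1667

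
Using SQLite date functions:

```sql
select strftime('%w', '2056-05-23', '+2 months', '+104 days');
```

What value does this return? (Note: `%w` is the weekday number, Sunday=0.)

First apply '+2 months', '+104 days': 2056-05-23 → 2056-11-04.
2056-11-04 is a Saturday; with Sunday=0 that is 6.

6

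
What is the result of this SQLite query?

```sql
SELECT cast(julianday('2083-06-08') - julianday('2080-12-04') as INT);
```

916

27 days remain in December 2080 after the 4th (31 − 4).
Full months from January 2081 through May 2083 contribute their day counts.
Then 8 days into June 2083.
Total: 27 + 31 + 28 + 31 + 30 + 31 + 30 + 31 + 31 + 30 + 31 + 30 + 31 + 31 + 28 + 31 + 30 + 31 + 30 + 31 + 31 + 30 + 31 + 30 + 31 + 31 + 28 + 31 + 30 + 31 + 8 = 916.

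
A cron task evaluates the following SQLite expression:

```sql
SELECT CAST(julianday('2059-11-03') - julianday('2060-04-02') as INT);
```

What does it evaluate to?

-151

27 days remain in November 2059 after the 3rd (30 − 3).
December 2059: 31 days.
January 2060: 31 days.
February 2060: 29 days (leap year).
March 2060: 31 days.
Then 2 days into April 2060.
Total: 27 + 31 + 31 + 29 + 31 + 2 = 151.
The subtraction is earlier − later, so the result is −151 → -151.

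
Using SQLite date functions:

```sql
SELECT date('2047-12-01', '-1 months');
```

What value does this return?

2047-11-01

Adding -1 month to 2047-12-01 gives 2047-11-01.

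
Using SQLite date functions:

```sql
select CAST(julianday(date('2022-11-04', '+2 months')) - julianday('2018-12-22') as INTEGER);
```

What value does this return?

Adding +2 months to 2022-11-04 gives 2023-01-04.
9 days remain in December 2018 after the 22nd (31 − 22).
Full months from January 2019 through December 2022 contribute their day counts.
Then 4 days into January 2023.
Total: 9 + 31 + 28 + 31 + 30 + 31 + 30 + 31 + 31 + 30 + 31 + 30 + 31 + 31 + 29 + 31 + 30 + 31 + 30 + 31 + 31 + 30 + 31 + 30 + 31 + 31 + 28 + 31 + 30 + 31 + 30 + 31 + 31 + 30 + 31 + 30 + 31 + 31 + 28 + 31 + 30 + 31 + 30 + 31 + 31 + 30 + 31 + 30 + 31 + 4 = 1474.

1474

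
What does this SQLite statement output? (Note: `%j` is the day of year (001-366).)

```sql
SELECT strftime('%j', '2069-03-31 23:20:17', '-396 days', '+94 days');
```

First apply '-396 days', '+94 days': 2069-03-31 23:20:17 → 2068-06-02 23:20:17.
Day-of-year for 2068-06-02: days since 2068-01-01 inclusive = 154, zero-padded to 154.

154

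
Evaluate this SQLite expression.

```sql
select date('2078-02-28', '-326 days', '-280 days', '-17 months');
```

Applying '-326 days' to 2078-02-28: counting 326 days back gives 2077-04-08.
Applying '-280 days' to 2077-04-08: counting 280 days back gives 2076-07-02.
Adding -17 months to 2076-07-02 gives 2075-02-02.

2075-02-02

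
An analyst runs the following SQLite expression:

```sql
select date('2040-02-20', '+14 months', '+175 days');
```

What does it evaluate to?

Adding +14 months to 2040-02-20 gives 2041-04-20.
Applying '+175 days' to 2041-04-20: counting 175 days forward gives 2041-10-12.

2041-10-12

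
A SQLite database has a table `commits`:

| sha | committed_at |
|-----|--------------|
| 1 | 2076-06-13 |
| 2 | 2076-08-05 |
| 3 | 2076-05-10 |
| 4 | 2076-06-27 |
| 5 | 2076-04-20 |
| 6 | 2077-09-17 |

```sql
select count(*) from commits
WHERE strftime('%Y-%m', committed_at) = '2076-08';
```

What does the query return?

Rows with year-month 2076-08: 2076-08-05 → 1.

1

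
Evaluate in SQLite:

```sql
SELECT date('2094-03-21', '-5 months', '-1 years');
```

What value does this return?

Adding -5 months to 2094-03-21 gives 2093-10-21.
Adding -1 year to 2093-10-21 gives 2092-10-21.

2092-10-21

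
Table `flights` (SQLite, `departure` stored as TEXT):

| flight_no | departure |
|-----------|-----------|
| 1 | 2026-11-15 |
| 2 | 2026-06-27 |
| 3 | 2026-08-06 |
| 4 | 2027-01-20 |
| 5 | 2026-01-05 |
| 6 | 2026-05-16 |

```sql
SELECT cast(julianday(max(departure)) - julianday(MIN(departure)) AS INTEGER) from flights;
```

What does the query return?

MIN = 2026-01-05, MAX = 2027-01-20.
26 days remain in January 2026 after the 5th (31 − 5).
Full months from February 2026 through December 2026 contribute their day counts.
Then 20 days into January 2027.
Total: 26 + 28 + 31 + 30 + 31 + 30 + 31 + 31 + 30 + 31 + 30 + 31 + 20 = 380.

380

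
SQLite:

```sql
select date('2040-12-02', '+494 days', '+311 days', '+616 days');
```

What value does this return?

Applying '+494 days' to 2040-12-02: counting 494 days forward gives 2042-04-10.
Applying '+311 days' to 2042-04-10: counting 311 days forward gives 2043-02-15.
Applying '+616 days' to 2043-02-15: counting 616 days forward gives 2044-10-23.

2044-10-23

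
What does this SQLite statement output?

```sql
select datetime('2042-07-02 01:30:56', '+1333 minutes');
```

2042-07-02 23:43:56

1333 minutes = 22h 13m; +1333 minutes from 2042-07-02 01:30:56 is 2042-07-02 23:43:56.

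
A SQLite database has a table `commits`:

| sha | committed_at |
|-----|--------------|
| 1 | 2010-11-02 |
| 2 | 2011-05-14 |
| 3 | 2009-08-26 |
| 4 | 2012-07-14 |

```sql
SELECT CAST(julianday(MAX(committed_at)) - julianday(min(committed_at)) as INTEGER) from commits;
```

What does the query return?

MIN = 2009-08-26, MAX = 2012-07-14.
5 days remain in August 2009 after the 26th (31 − 26).
Full months from September 2009 through June 2012 contribute their day counts.
Then 14 days into July 2012.
Total: 5 + 30 + 31 + 30 + 31 + 31 + 28 + 31 + 30 + 31 + 30 + 31 + 31 + 30 + 31 + 30 + 31 + 31 + 28 + 31 + 30 + 31 + 30 + 31 + 31 + 30 + 31 + 30 + 31 + 31 + 29 + 31 + 30 + 31 + 30 + 14 = 1053.

1053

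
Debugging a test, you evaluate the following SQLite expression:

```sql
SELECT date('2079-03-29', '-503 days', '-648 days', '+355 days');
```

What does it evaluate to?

2077-01-22

Applying '-503 days' to 2079-03-29: counting 503 days back gives 2077-11-11.
Applying '-648 days' to 2077-11-11: counting 648 days back gives 2076-02-02.
Applying '+355 days' to 2076-02-02: counting 355 days forward gives 2077-01-22.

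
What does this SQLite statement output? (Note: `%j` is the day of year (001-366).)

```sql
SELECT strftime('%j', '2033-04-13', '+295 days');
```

First apply '+295 days': 2033-04-13 → 2034-02-02.
Day-of-year for 2034-02-02: days since 2034-01-01 inclusive = 33, zero-padded to 033.

033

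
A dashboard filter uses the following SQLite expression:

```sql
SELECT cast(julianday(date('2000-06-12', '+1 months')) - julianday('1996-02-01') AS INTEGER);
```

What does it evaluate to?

1623

Adding +1 month to 2000-06-12 gives 2000-07-12.
28 days remain in February 1996 after the 1st (29 − 1).
Full months from March 1996 through June 2000 contribute their day counts.
Then 12 days into July 2000.
Total: 28 + 31 + 30 + 31 + 30 + 31 + 31 + 30 + 31 + 30 + 31 + 31 + 28 + 31 + 30 + 31 + 30 + 31 + 31 + 30 + 31 + 30 + 31 + 31 + 28 + 31 + 30 + 31 + 30 + 31 + 31 + 30 + 31 + 30 + 31 + 31 + 28 + 31 + 30 + 31 + 30 + 31 + 31 + 30 + 31 + 30 + 31 + 31 + 29 + 31 + 30 + 31 + 30 + 12 = 1623.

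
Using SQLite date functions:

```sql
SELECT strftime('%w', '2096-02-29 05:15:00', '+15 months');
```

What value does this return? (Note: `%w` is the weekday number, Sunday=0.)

3

First apply '+15 months': 2096-02-29 05:15:00 → 2097-05-29 05:15:00.
2097-05-29 is a Wednesday; with Sunday=0 that is 3.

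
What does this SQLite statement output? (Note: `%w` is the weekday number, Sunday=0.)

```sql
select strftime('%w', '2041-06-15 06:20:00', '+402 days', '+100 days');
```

First apply '+402 days', '+100 days': 2041-06-15 06:20:00 → 2042-10-30 06:20:00.
2042-10-30 is a Thursday; with Sunday=0 that is 4.

4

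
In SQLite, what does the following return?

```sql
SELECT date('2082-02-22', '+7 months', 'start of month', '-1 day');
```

2082-08-31

Adding +7 months to 2082-02-22 gives 2082-09-22.
`start of month` rewinds 2082-09-22 to 2082-09-01.
Going back 1 day from 2082-09-01 reaches 2082-08-31 (last day of August, 31 days).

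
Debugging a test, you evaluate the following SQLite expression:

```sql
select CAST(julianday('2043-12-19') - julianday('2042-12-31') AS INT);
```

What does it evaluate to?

0 days remain in December 2042 after the 31st (31 − 31).
Full months from January 2043 through November 2043 contribute their day counts.
Then 19 days into December 2043.
Total: 0 + 31 + 28 + 31 + 30 + 31 + 30 + 31 + 31 + 30 + 31 + 30 + 19 = 353.

353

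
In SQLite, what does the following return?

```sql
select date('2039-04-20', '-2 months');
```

Adding -2 months to 2039-04-20 gives 2039-02-20.

2039-02-20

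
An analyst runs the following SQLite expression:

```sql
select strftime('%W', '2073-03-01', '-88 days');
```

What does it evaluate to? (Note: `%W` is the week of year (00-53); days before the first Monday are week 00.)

48

First apply '-88 days': 2073-03-01 → 2072-12-03.
2072-12-03 is a Saturday. SQLite's %W counts Mondays since the year started; the result is 48.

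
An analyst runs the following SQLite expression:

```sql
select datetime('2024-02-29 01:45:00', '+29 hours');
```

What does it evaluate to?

+29 hours from 2024-02-29 01:45:00 is 2024-03-01 06:45:00 (crosses midnight).

2024-03-01 06:45:00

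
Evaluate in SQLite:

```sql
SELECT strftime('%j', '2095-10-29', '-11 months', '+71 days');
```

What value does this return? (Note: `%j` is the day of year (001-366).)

First apply '-11 months', '+71 days': 2095-10-29 → 2095-02-08.
Day-of-year for 2095-02-08: days since 2095-01-01 inclusive = 39, zero-padded to 039.

039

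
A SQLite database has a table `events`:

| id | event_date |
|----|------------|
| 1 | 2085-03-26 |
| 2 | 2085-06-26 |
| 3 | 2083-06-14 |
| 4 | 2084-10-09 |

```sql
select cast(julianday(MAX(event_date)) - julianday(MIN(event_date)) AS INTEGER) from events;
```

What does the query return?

743

MIN = 2083-06-14, MAX = 2085-06-26.
16 days remain in June 2083 after the 14th (30 − 14).
Full months from July 2083 through May 2085 contribute their day counts.
Then 26 days into June 2085.
Total: 16 + 31 + 31 + 30 + 31 + 30 + 31 + 31 + 29 + 31 + 30 + 31 + 30 + 31 + 31 + 30 + 31 + 30 + 31 + 31 + 28 + 31 + 30 + 31 + 26 = 743.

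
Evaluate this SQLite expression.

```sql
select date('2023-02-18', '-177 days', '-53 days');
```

Applying '-177 days' to 2023-02-18: counting 177 days back gives 2022-08-25.
Applying '-53 days' to 2022-08-25: counting 53 days back gives 2022-07-03.

2022-07-03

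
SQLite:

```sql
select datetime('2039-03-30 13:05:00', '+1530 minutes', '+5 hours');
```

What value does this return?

2039-03-31 19:35:00

1530 minutes = 25h 30m; +1530 minutes from 2039-03-30 13:05:00 is 2039-03-31 14:35:00 (crosses midnight).
+5 hours from 2039-03-31 14:35:00 is 2039-03-31 19:35:00.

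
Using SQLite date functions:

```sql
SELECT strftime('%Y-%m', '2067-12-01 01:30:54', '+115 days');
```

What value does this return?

2068-03

First apply '+115 days': 2067-12-01 01:30:54 → 2068-03-25 01:30:54.
`%Y-%m` extracts the year-month: 2068-03.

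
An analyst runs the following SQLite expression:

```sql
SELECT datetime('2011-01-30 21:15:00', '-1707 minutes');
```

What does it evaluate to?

2011-01-29 16:48:00

1707 minutes = 28h 27m; -1707 minutes from 2011-01-30 21:15:00 is 2011-01-29 16:48:00 (crosses midnight).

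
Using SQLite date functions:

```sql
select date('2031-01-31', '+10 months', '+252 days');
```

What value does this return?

Adding +10 months to 2031-01-31 targets 2031-11-31. November 2031 has only 30 days, so SQLite normalizes the 1-day overflow forward to 2031-12-01.
Applying '+252 days' to 2031-12-01: counting 252 days forward gives 2032-08-09.

2032-08-09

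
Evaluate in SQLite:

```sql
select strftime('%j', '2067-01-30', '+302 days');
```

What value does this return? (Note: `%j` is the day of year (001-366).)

332

First apply '+302 days': 2067-01-30 → 2067-11-28.
Day-of-year for 2067-11-28: days since 2067-01-01 inclusive = 332, zero-padded to 332.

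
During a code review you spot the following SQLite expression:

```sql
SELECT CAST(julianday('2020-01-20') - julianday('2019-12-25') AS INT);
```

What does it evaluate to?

26

6 days remain in December 2019 after the 25th (31 − 25).
Then 20 days into January 2020.
Total: 6 + 20 = 26.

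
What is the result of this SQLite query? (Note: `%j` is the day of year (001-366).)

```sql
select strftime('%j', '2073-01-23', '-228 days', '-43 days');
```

First apply '-228 days', '-43 days': 2073-01-23 → 2072-04-27.
Day-of-year for 2072-04-27: days since 2072-01-01 inclusive = 118, zero-padded to 118.

118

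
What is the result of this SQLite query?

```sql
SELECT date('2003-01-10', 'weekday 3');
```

2003-01-15

`weekday 3` advances to the next Wednesday; 2003-01-10 is a Friday, so it moves forward to 2003-01-15.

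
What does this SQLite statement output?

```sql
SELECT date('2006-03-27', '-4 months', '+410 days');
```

Adding -4 months to 2006-03-27 gives 2005-11-27.
Applying '+410 days' to 2005-11-27: counting 410 days forward gives 2007-01-11.

2007-01-11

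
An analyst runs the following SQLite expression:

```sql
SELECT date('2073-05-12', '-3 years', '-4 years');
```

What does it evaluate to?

Adding -3 years to 2073-05-12 gives 2070-05-12.
Adding -4 years to 2070-05-12 gives 2066-05-12.

2066-05-12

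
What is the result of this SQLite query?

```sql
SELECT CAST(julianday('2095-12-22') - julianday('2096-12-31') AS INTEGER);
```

9 days remain in December 2095 after the 22nd (31 − 22).
Full months from January 2096 through November 2096 contribute their day counts.
Then 31 days into December 2096.
Total: 9 + 31 + 29 + 31 + 30 + 31 + 30 + 31 + 31 + 30 + 31 + 30 + 31 = 375.
The subtraction is earlier − later, so the result is −375 → -375.

-375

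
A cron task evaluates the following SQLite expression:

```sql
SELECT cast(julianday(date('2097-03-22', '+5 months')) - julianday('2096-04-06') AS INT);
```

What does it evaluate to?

Adding +5 months to 2097-03-22 gives 2097-08-22.
24 days remain in April 2096 after the 6th (30 − 6).
Full months from May 2096 through July 2097 contribute their day counts.
Then 22 days into August 2097.
Total: 24 + 31 + 30 + 31 + 31 + 30 + 31 + 30 + 31 + 31 + 28 + 31 + 30 + 31 + 30 + 31 + 22 = 503.

503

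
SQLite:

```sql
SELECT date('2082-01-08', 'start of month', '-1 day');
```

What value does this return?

`start of month` rewinds 2082-01-08 to 2082-01-01.
Going back 1 day from 2082-01-01 reaches 2081-12-31 (last day of December, 31 days).

2081-12-31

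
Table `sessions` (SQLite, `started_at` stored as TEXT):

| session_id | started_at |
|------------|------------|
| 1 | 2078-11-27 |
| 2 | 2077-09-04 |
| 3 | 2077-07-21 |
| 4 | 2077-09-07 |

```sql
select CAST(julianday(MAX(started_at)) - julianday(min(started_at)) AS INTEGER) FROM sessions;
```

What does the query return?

MIN = 2077-07-21, MAX = 2078-11-27.
10 days remain in July 2077 after the 21st (31 − 21).
Full months from August 2077 through October 2078 contribute their day counts.
Then 27 days into November 2078.
Total: 10 + 31 + 30 + 31 + 30 + 31 + 31 + 28 + 31 + 30 + 31 + 30 + 31 + 31 + 30 + 31 + 27 = 494.

494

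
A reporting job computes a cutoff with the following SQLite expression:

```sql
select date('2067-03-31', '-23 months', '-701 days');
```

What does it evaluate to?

2063-05-31

Adding -23 months to 2067-03-31 targets 2065-04-31. April 2065 has only 30 days, so SQLite normalizes the 1-day overflow forward to 2065-05-01.
Applying '-701 days' to 2065-05-01: counting 701 days back gives 2063-05-31.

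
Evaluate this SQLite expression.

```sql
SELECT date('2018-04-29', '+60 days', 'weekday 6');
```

2018-06-30

Applying '+60 days' to 2018-04-29: counting 60 days forward gives 2018-06-28.
`weekday 6` advances to the next Saturday; 2018-06-28 is a Thursday, so it moves forward to 2018-06-30.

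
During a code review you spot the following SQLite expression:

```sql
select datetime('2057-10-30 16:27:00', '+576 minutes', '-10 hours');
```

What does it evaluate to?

576 minutes = 9h 36m; +576 minutes from 2057-10-30 16:27:00 is 2057-10-31 02:03:00 (crosses midnight).
-10 hours from 2057-10-31 02:03:00 is 2057-10-30 16:03:00 (crosses midnight).

2057-10-30 16:03:00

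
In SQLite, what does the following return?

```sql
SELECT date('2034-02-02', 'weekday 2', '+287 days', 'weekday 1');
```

`weekday 2` advances to the next Tuesday; 2034-02-02 is a Thursday, so it moves forward to 2034-02-07.
Applying '+287 days' to 2034-02-07: counting 287 days forward gives 2034-11-21.
`weekday 1` advances to the next Monday; 2034-11-21 is a Tuesday, so it moves forward to 2034-11-27.

2034-11-27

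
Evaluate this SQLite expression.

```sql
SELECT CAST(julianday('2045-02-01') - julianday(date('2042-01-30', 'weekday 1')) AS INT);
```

1094

`weekday 1` advances to the next Monday; 2042-01-30 is a Thursday, so it moves forward to 2042-02-03.
25 days remain in February 2042 after the 3rd (28 − 3).
Full months from March 2042 through January 2045 contribute their day counts.
Then 1 day into February 2045.
Total: 25 + 31 + 30 + 31 + 30 + 31 + 31 + 30 + 31 + 30 + 31 + 31 + 28 + 31 + 30 + 31 + 30 + 31 + 31 + 30 + 31 + 30 + 31 + 31 + 29 + 31 + 30 + 31 + 30 + 31 + 31 + 30 + 31 + 30 + 31 + 31 + 1 = 1094.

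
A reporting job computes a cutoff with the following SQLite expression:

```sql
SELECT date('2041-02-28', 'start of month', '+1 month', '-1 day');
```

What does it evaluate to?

2041-02-28

`start of month` rewinds 2041-02-28 to 2041-02-01.
Adding +1 month to 2041-02-01 gives 2041-03-01.
Going back 1 day from 2041-03-01 reaches 2041-02-28 (last day of February, 28 days).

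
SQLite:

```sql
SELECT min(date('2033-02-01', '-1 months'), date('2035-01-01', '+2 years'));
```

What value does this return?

date('2033-02-01', '-1 months') → 2033-01-01.
date('2035-01-01', '+2 years') → 2037-01-01.
Earlier of the two is 2033-01-01.

2033-01-01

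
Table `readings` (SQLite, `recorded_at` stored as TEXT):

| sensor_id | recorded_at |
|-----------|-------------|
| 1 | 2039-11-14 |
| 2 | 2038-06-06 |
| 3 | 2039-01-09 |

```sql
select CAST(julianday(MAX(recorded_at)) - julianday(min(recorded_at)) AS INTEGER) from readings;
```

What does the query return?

MIN = 2038-06-06, MAX = 2039-11-14.
24 days remain in June 2038 after the 6th (30 − 6).
Full months from July 2038 through October 2039 contribute their day counts.
Then 14 days into November 2039.
Total: 24 + 31 + 31 + 30 + 31 + 30 + 31 + 31 + 28 + 31 + 30 + 31 + 30 + 31 + 31 + 30 + 31 + 14 = 526.

526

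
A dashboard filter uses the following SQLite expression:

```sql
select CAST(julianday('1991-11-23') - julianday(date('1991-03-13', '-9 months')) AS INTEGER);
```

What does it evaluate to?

Adding -9 months to 1991-03-13 gives 1990-06-13.
17 days remain in June 1990 after the 13th (30 − 13).
Full months from July 1990 through October 1991 contribute their day counts.
Then 23 days into November 1991.
Total: 17 + 31 + 31 + 30 + 31 + 30 + 31 + 31 + 28 + 31 + 30 + 31 + 30 + 31 + 31 + 30 + 31 + 23 = 528.

528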